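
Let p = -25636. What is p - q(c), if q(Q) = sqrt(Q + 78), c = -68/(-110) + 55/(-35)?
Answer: -25636 - sqrt(11420255)/385 ≈ -25645.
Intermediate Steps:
c = -367/385 (c = -68*(-1/110) + 55*(-1/35) = 34/55 - 11/7 = -367/385 ≈ -0.95325)
q(Q) = sqrt(78 + Q)
p - q(c) = -25636 - sqrt(78 - 367/385) = -25636 - sqrt(29663/385) = -25636 - sqrt(11420255)/385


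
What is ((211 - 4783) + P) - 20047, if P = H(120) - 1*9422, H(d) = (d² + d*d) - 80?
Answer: -5321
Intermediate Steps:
H(d) = -80 + 2*d² (H(d) = (d² + d²) - 80 = 2*d² - 80 = -80 + 2*d²)
P = 19298 (P = (-80 + 2*120²) - 1*9422 = (-80 + 2*14400) - 9422 = (-80 + 28800) - 9422 = 28720 - 9422 = 19298)
((211 - 4783) + P) - 20047 = ((211 - 4783) + 19298) - 20047 = (-4572 + 19298) - 20047 = 14726 - 20047 = -5321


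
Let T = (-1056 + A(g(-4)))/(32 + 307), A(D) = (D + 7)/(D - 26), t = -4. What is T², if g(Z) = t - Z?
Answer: 754216369/77686596 ≈ 9.7085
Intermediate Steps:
g(Z) = -4 - Z
A(D) = (7 + D)/(-26 + D)
T = -27463/8814 (T = (-1056 + (7 + (-4 - 1*(-4)))/(-26 + (-4 - 1*(-4))))/(32 + 307) = (-1056 + (7 + (-4 + 4))/(-26 + (-4 + 4)))/339 = (-1056 + (7 + 0)/(-26 + 0))*(1/339) = (-1056 + 7/(-26))*(1/339) = (-1056 - 1/26*7)*(1/339) = (-1056 - 7/26)*(1/339) = -27463/26*1/339 = -27463/8814 ≈ -3.1158)
T² = (-27463/8814)² = 754216369/77686596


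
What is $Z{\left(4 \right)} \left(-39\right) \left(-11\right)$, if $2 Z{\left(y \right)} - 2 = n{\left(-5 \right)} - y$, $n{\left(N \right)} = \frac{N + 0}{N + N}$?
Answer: $- \frac{1287}{4} \approx -321.75$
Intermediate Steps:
$n{\left(N \right)} = \frac{1}{2}$ ($n{\left(N \right)} = \frac{N}{2 N} = N \frac{1}{2 N} = \frac{1}{2}$)
$Z{\left(y \right)} = \frac{5}{4} - \frac{y}{2}$ ($Z{\left(y \right)} = 1 + \frac{\frac{1}{2} - y}{2} = 1 - \left(- \frac{1}{4} + \frac{y}{2}\right) = \frac{5}{4} - \frac{y}{2}$)
$Z{\left(4 \right)} \left(-39\right) \left(-11\right) = \left(\frac{5}{4} - 2\right) \left(-39\right) \left(-11\right) = \left(- \frac{3}{4}\right) \left(-39\right) \left(-11\right) = \frac{117}{4} \left(-11\right) = - \frac{1287}{4}$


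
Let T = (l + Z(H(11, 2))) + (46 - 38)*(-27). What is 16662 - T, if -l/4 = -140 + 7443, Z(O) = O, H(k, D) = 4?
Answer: 46086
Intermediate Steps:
l = -29212 (l = -4*(-140 + 7443) = -4*7303 = -29212)
T = -29424 (T = (-29212 + 4) + (46 - 38)*(-27) = -29208 + 8*(-27) = -29208 - 216 = -29424)
16662 - T = 16662 - 1*(-29424) = 16662 + 29424 = 46086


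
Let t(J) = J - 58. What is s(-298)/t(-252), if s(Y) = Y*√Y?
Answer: 149*I*√298/155 ≈ 16.594*I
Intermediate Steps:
t(J) = -58 + J
s(Y) = Y^(3/2)
s(-298)/t(-252) = (-298)^(3/2)/(-58 - 252) = -298*I*√298/(-310) = -298*I*√298*(-1/310) = 149*I*√298/155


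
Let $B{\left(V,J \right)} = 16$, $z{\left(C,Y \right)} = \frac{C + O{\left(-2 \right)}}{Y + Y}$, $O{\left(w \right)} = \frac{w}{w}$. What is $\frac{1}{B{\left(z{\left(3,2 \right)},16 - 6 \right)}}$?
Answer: $\frac{1}{16} \approx 0.0625$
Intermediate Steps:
$O{\left(w \right)} = 1$
$z{\left(C,Y \right)} = \frac{1 + C}{2 Y}$ ($z{\left(C,Y \right)} = \frac{C + 1}{Y + Y} = \frac{1 + C}{2 Y}$)
$\frac{1}{B{\left(z{\left(3,2 \right)},16 - 6 \right)}} = \frac{1}{16}$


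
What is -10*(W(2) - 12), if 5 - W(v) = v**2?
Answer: 110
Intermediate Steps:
W(v) = 5 - v**2
-10*(W(2) - 12) = -10*((5 - 1*2**2) - 12) = -10*((5 - 1*4) - 12) = -10*((5 - 4) - 12) = -10*(1 - 12) = -10*(-11) = 110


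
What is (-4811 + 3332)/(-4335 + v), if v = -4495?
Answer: 1479/8830 ≈ 0.16750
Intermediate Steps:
(-4811 + 3332)/(-4335 + v) = (-4811 + 3332)/(-4335 - 4495) = -1479/(-8830) = -1479*(-1/8830) = 1479/8830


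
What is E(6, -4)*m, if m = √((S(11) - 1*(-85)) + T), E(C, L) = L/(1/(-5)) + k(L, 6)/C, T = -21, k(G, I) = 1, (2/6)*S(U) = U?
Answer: 121*√97/6 ≈ 198.62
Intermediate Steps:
S(U) = 3*U
E(C, L) = 1/C - 5*L (E(C, L) = L/(1/(-5)) + 1/C = L/(-⅕) + 1/C = L*(-5) + 1/C = -5*L + 1/C = 1/C - 5*L)
m = √97 (m = √((3*11 - 1*(-85)) - 21) = √((33 + 85) - 21) = √(118 - 21) = √97 ≈ 9.8489)
E(6, -4)*m = (1/6 - 5*(-4))*√97 = (⅙ + 20)*√97 = 121*√97/6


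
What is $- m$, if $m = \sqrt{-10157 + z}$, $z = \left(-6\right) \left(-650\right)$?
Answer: $- i \sqrt{6257} \approx - 79.101 i$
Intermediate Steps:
$z = 3900$
$m = i \sqrt{6257}$ ($m = \sqrt{-10157 + 3900} = \sqrt{-6257} = i \sqrt{6257} \approx 79.101 i$)
$- m = - i \sqrt{6257}$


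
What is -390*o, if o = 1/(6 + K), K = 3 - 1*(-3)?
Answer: -65/2 ≈ -32.500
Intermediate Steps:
K = 6 (K = 3 + 3 = 6)
o = 1/12 (o = 1/(6 + 6) = 1/12 ≈ 0.083333)
-390*o = -390*1/12 = -65/2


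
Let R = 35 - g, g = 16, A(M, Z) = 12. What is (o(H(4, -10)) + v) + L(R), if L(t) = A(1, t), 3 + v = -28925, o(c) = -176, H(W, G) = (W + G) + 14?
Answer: -29092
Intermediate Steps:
H(W, G) = 14 + G + W (H(W, G) = (G + W) + 14 = 14 + G + W)
v = -28928 (v = -3 - 28925 = -28928)
R = 19 (R = 35 - 1*16 = 35 - 16 = 19)
L(t) = 12
(o(H(4, -10)) + v) + L(R) = (-176 - 28928) + 12 = -29104 + 12 = -29092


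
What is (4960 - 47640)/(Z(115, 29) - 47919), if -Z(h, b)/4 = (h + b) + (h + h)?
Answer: 8536/9883 ≈ 0.86371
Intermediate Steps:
Z(h, b) = -12*h - 4*b (Z(h, b) = -4*((h + b) + (h + h)) = -4*((b + h) + 2*h) = -4*(b + 3*h) = -12*h - 4*b)
(4960 - 47640)/(Z(115, 29) - 47919) = (4960 - 47640)/((-12*115 - 4*29) - 47919) = -42680/((-1380 - 116) - 47919) = -42680/(-1496 - 47919) = -42680/(-49415) = -42680*(-1/49415) = 8536/9883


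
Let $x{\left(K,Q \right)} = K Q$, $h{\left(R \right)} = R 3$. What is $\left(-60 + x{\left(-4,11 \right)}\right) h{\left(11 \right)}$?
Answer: $-3432$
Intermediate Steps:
$h{\left(R \right)} = 3 R$
$\left(-60 + x{\left(-4,11 \right)}\right) h{\left(11 \right)} = \left(-60 - 44\right) 3 \cdot 11 = \left(-60 - 44\right) 33 = \left(-104\right) 33 = -3432$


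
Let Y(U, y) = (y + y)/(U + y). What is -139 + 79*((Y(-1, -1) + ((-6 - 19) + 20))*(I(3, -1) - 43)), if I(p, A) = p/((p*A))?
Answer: 13765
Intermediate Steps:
Y(U, y) = 2*y/(U + y) (Y(U, y) = (2*y)/(U + y) = 2*y/(U + y))
I(p, A) = 1/A (I(p, A) = p/((A*p)) = p*(1/(A*p)) = 1/A)
-139 + 79*((Y(-1, -1) + ((-6 - 19) + 20))*(I(3, -1) - 43)) = -139 + 79*((2*(-1)/(-1 - 1) + ((-6 - 19) + 20))*(1/(-1) - 43)) = -139 + 79*((2*(-1)/(-2) + (-25 + 20))*(-1 - 43)) = -139 + 79*((2*(-1)*(-½) - 5)*(-44)) = -139 + 79*((1 - 5)*(-44)) = -139 + 79*(-4*(-44)) = -139 + 79*176 = -139 + 13904 = 13765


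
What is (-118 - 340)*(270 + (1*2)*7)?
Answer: -130072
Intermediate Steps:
(-118 - 340)*(270 + (1*2)*7) = -458*(270 + 2*7) = -458*(270 + 14) = -458*284 = -130072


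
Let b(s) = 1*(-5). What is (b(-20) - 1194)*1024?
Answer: -1227776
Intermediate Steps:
b(s) = -5
(b(-20) - 1194)*1024 = (-5 - 1194)*1024 = -1199*1024 = -1227776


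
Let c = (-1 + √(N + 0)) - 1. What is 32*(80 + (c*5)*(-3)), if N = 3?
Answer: 3520 - 480*√3 ≈ 2688.6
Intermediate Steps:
c = -2 + √3 (c = (-1 + √(3 + 0)) - 1 = (-1 + √3) - 1 = -2 + √3 ≈ -0.26795)
32*(80 + (c*5)*(-3)) = 32*(80 + ((-2 + √3)*5)*(-3)) = 32*(80 + (-10 + 5*√3)*(-3)) = 32*(80 + (30 - 15*√3)) = 32*(110 - 15*√3) = 3520 - 480*√3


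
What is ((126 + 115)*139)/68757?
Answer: 33499/68757 ≈ 0.48721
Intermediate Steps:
((126 + 115)*139)/68757 = (241*139)*(1/68757) = 33499*(1/68757) = 33499/68757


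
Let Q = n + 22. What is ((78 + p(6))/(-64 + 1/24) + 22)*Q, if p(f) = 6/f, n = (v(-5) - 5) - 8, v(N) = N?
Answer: 127496/1535 ≈ 83.059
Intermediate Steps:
n = -18 (n = (-5 - 5) - 8 = -10 - 8 = -18)
Q = 4 (Q = -18 + 22 = 4)
((78 + p(6))/(-64 + 1/24) + 22)*Q = ((78 + 6/6)/(-64 + 1/24) + 22)*4 = ((78 + 6*(1/6))/(-64 + 1/24) + 22)*4 = ((78 + 1)/(-1535/24) + 22)*4 = (79*(-24/1535) + 22)*4 = (-1896/1535 + 22)*4 = (31874/1535)*4 = 127496/1535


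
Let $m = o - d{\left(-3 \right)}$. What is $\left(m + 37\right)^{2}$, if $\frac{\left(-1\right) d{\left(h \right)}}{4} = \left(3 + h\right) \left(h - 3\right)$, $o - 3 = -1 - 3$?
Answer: $1296$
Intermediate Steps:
$o = -1$ ($o = 3 - 4 = -1$)
$d{\left(h \right)} = - 4 \left(-3 + h\right) \left(3 + h\right)$ ($d{\left(h \right)} = - 4 \left(3 + h\right) \left(h - 3\right) = - 4 \left(3 + h\right) \left(-3 + h\right) = - 4 \left(-3 + h\right) \left(3 + h\right)$)
$m = -1$ ($m = -1 - \left(36 - 4 \left(-3\right)^{2}\right) = -1 - \left(36 - 36\right) = -1 - 0 = -1 + 0 = -1$)
$\left(m + 37\right)^{2} = \left(-1 + 37\right)^{2} = 36^{2} = 1296$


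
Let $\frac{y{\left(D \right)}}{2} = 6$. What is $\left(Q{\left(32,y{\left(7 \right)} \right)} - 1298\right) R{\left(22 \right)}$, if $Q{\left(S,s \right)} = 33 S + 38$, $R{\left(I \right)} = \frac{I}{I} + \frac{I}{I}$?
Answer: $-408$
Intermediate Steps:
$y{\left(D \right)} = 12$ ($y{\left(D \right)} = 2 \cdot 6 = 12$)
$R{\left(I \right)} = 2$ ($R{\left(I \right)} = 1 + 1 = 2$)
$Q{\left(S,s \right)} = 38 + 33 S$
$\left(Q{\left(32,y{\left(7 \right)} \right)} - 1298\right) R{\left(22 \right)} = \left(\left(38 + 33 \cdot 32\right) - 1298\right) 2 = \left(\left(38 + 1056\right) - 1298\right) 2 = \left(1094 - 1298\right) 2 = \left(-204\right) 2 = -408$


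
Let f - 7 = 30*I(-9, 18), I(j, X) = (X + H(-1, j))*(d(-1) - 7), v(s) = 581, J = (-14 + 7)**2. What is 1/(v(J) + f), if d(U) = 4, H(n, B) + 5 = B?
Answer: 1/228 ≈ 0.0043860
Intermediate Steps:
H(n, B) = -5 + B
J = 49 (J = (-7)**2 = 49)
I(j, X) = 15 - 3*X - 3*j (I(j, X) = (X + (-5 + j))*(4 - 7) = (-5 + X + j)*(-3) = 15 - 3*X - 3*j)
f = -353 (f = 7 + 30*(15 - 3*18 - 3*(-9)) = 7 + 30*(15 - 54 + 27) = 7 + 30*(-12) = 7 - 360 = -353)
1/(v(J) + f) = 1/(581 - 353) = 1/228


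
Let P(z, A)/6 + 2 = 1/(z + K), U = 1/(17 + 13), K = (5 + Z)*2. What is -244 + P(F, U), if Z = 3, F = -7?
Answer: -766/3 ≈ -255.33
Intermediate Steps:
K = 16 (K = (5 + 3)*2 = 8*2 = 16)
U = 1/30 ≈ 0.033333
P(z, A) = -12 + 6/(16 + z) (P(z, A) = -12 + 6/(z + 16) = -12 + 6/(16 + z))
-244 + P(F, U) = -244 + 6*(-31 - 2*(-7))/(16 - 7) = -244 + 6*(-31 + 14)/9 = -244 + 6*(⅑)*(-17) = -244 - 34/3 = -766/3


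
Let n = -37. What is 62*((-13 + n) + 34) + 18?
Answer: -974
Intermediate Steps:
62*((-13 + n) + 34) + 18 = 62*((-13 - 37) + 34) + 18 = 62*(-50 + 34) + 18 = 62*(-16) + 18 = -992 + 18 = -974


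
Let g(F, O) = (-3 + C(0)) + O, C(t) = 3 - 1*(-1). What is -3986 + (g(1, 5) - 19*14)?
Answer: -4246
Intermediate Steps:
C(t) = 4 (C(t) = 3 + 1 = 4)
g(F, O) = 1 + O (g(F, O) = (-3 + 4) + O = 1 + O)
-3986 + (g(1, 5) - 19*14) = -3986 + ((1 + 5) - 19*14) = -3986 + (6 - 266) = -3986 - 260 = -4246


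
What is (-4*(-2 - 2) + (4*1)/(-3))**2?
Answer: 1936/9 ≈ 215.11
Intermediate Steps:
(-4*(-2 - 2) + (4*1)/(-3))**2 = (-4*(-4) + 4*(-1/3))**2 = (16 - 4/3)**2 = (44/3)**2 = 1936/9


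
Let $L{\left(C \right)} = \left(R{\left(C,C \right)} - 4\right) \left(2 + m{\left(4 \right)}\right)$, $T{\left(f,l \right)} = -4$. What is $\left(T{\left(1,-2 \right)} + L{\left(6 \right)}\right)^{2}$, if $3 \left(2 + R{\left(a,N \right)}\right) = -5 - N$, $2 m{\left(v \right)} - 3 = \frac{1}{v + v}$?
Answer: $\frac{378225}{256} \approx 1477.4$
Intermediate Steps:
$m{\left(v \right)} = \frac{3}{2} + \frac{1}{4 v}$ ($m{\left(v \right)} = \frac{3}{2} + \frac{1}{2 \left(v + v\right)} = \frac{3}{2} + \frac{1}{2 \cdot 2 v} = \frac{3}{2} + \frac{\frac{1}{2} \frac{1}{v}}{2} = \frac{3}{2} + \frac{1}{4 v}$)
$R{\left(a,N \right)} = - \frac{11}{3} - \frac{N}{3}$ ($R{\left(a,N \right)} = -2 + \frac{-5 - N}{3} = -2 - \left(\frac{5}{3} + \frac{N}{3}\right) = - \frac{11}{3} - \frac{N}{3}$)
$L{\left(C \right)} = - \frac{437}{16} - \frac{19 C}{16}$ ($L{\left(C \right)} = \left(\left(- \frac{11}{3} - \frac{C}{3}\right) - 4\right) \left(2 + \frac{1 + 6 \cdot 4}{4 \cdot 4}\right) = \left(- \frac{23}{3} - \frac{C}{3}\right) \left(2 + \frac{1}{4} \cdot \frac{1}{4} \left(1 + 24\right)\right) = \left(- \frac{23}{3} - \frac{C}{3}\right) \left(2 + \frac{1}{4} \cdot \frac{1}{4} \cdot 25\right) = \left(- \frac{23}{3} - \frac{C}{3}\right) \left(2 + \frac{25}{16}\right) = \left(- \frac{23}{3} - \frac{C}{3}\right) \frac{57}{16} = - \frac{437}{16} - \frac{19 C}{16}$)
$\left(T{\left(1,-2 \right)} + L{\left(6 \right)}\right)^{2} = \left(-4 - \frac{551}{16}\right)^{2} = \left(- \frac{615}{16}\right)^{2} = \frac{378225}{256}$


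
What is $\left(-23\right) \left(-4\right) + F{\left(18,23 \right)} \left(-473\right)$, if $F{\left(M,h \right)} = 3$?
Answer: $-1327$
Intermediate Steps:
$\left(-23\right) \left(-4\right) + F{\left(18,23 \right)} \left(-473\right) = \left(-23\right) \left(-4\right) + 3 \left(-473\right) = 92 - 1419 = -1327$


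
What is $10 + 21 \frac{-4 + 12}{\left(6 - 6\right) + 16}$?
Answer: $\frac{41}{2} \approx 20.5$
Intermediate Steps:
$10 + 21 \frac{-4 + 12}{\left(6 - 6\right) + 16} = 10 + 21 \frac{8}{0 + 16} = 10 + 21 \cdot \frac{8}{16} = 10 + 21 \cdot 8 \cdot \frac{1}{16} = 10 + 21 \cdot \frac{1}{2} = 10 + \frac{21}{2} = \frac{41}{2}$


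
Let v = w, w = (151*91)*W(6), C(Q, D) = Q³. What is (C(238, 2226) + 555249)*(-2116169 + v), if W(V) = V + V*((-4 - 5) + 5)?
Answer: -33175415639147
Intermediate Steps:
W(V) = -3*V (W(V) = V + V*(-9 + 5) = V + V*(-4) = V - 4*V = -3*V)
w = -247338 (w = (151*91)*(-3*6) = 13741*(-18) = -247338)
v = -247338
(C(238, 2226) + 555249)*(-2116169 + v) = (238³ + 555249)*(-2116169 - 247338) = (13481272 + 555249)*(-2363507) = 14036521*(-2363507) = -33175415639147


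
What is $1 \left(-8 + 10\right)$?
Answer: $2$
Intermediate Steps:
$1 \left(-8 + 10\right) = 1 \cdot 2 = 2$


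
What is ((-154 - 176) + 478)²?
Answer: 21904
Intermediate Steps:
((-154 - 176) + 478)² = (-330 + 478)² = 148² = 21904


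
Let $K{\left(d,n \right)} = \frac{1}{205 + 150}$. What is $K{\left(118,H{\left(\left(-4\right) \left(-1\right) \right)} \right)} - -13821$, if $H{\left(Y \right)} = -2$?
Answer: $\frac{4906456}{355} \approx 13821.0$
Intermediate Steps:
$K{\left(d,n \right)} = \frac{1}{355}$
$K{\left(118,H{\left(\left(-4\right) \left(-1\right) \right)} \right)} - -13821 = \frac{1}{355} - -13821 = \frac{1}{355} + 13821 = \frac{4906456}{355}$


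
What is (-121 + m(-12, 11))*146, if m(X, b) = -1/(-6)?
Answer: -52925/3 ≈ -17642.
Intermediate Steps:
m(X, b) = 1/6 (m(X, b) = -1*(-1/6) = 1/6)
(-121 + m(-12, 11))*146 = (-121 + 1/6)*146 = -725/6*146 = -52925/3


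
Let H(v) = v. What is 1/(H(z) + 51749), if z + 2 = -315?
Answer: 1/51432 ≈ 1.9443e-5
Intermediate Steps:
z = -317 (z = -2 - 315 = -317)
1/(H(z) + 51749) = 1/(-317 + 51749) = 1/51432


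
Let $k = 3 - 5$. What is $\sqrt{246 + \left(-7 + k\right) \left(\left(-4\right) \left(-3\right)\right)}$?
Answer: $\sqrt{138} \approx 11.747$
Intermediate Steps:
$k = -2$ ($k = 3 - 5 = -2$)
$\sqrt{246 + \left(-7 + k\right) \left(\left(-4\right) \left(-3\right)\right)} = \sqrt{246 + \left(-7 - 2\right) \left(\left(-4\right) \left(-3\right)\right)} = \sqrt{246 - 108} = \sqrt{138}$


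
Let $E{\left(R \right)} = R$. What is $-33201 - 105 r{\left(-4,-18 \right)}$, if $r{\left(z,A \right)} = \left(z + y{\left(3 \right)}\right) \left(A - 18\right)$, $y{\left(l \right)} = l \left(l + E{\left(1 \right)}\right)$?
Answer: $-2961$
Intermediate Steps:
$y{\left(l \right)} = l \left(1 + l\right)$ ($y{\left(l \right)} = l \left(l + 1\right) = l \left(1 + l\right)$)
$r{\left(z,A \right)} = \left(-18 + A\right) \left(12 + z\right)$ ($r{\left(z,A \right)} = \left(z + 3 \left(1 + 3\right)\right) \left(A - 18\right) = \left(z + 3 \cdot 4\right) \left(-18 + A\right) = \left(z + 12\right) \left(-18 + A\right) = \left(12 + z\right) \left(-18 + A\right) = \left(-18 + A\right) \left(12 + z\right)$)
$-33201 - 105 r{\left(-4,-18 \right)} = -33201 - 105 \left(-216 - -72 + 12 \left(-18\right) - -72\right) = -33201 - 105 \left(-216 + 72 - 216 + 72\right) = -33201 - -30240 = -33201 + 30240 = -2961$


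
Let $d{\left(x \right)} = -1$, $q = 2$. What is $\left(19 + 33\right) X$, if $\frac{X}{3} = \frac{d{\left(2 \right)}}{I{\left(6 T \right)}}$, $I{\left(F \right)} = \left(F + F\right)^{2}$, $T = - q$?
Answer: $- \frac{13}{48} \approx -0.27083$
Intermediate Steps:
$T = -2$ ($T = \left(-1\right) 2 = -2$)
$I{\left(F \right)} = 4 F^{2}$ ($I{\left(F \right)} = \left(2 F\right)^{2} = 4 F^{2}$)
$X = - \frac{1}{192}$ ($X = 3 \left(- \frac{1}{4 \left(6 \left(-2\right)\right)^{2}}\right) = 3 \left(- \frac{1}{4 \left(-12\right)^{2}}\right) = 3 \left(- \frac{1}{4 \cdot 144}\right) = 3 \left(- \frac{1}{576}\right) = - \frac{1}{192} \approx -0.0052083$)
$\left(19 + 33\right) X = \left(19 + 33\right) \left(- \frac{1}{192}\right) = 52 \left(- \frac{1}{192}\right) = - \frac{13}{48}$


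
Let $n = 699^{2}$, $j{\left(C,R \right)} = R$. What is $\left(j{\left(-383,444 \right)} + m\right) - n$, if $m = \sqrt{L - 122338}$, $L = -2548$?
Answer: $-488157 + i \sqrt{124886} \approx -4.8816 \cdot 10^{5} + 353.39 i$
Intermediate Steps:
$m = i \sqrt{124886}$ ($m = \sqrt{-2548 - 122338} = \sqrt{-124886} = i \sqrt{124886} \approx 353.39 i$)
$n = 488601$
$\left(j{\left(-383,444 \right)} + m\right) - n = \left(444 + i \sqrt{124886}\right) - 488601 = -488157 + i \sqrt{124886}$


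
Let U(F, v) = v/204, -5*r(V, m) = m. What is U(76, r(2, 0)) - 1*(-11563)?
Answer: 11563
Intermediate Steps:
r(V, m) = -m/5
U(F, v) = v/204 (U(F, v) = v*(1/204) = v/204)
U(76, r(2, 0)) - 1*(-11563) = (-⅕*0)/204 - 1*(-11563) = (1/204)*0 + 11563 = 0 + 11563 = 11563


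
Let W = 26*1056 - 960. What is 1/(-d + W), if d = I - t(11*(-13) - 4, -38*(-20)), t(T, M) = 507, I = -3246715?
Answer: 1/3273718 ≈ 3.0546e-7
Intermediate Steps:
W = 26496 (W = 27456 - 960 = 26496)
d = -3247222 (d = -3246715 - 1*507 = -3246715 - 507 = -3247222)
1/(-d + W) = 1/(-1*(-3247222) + 26496) = 1/(3247222 + 26496) = 1/3273718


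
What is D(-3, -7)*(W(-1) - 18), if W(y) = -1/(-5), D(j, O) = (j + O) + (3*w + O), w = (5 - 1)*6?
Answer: -979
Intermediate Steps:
w = 24 (w = 4*6 = 24)
D(j, O) = 72 + j + 2*O (D(j, O) = (j + O) + (3*24 + O) = (O + j) + (72 + O) = 72 + j + 2*O)
W(y) = ⅕ (W(y) = -1*(-⅕) = ⅕)
D(-3, -7)*(W(-1) - 18) = (72 - 3 + 2*(-7))*(⅕ - 18) = (72 - 3 - 14)*(-89/5) = 55*(-89/5) = -979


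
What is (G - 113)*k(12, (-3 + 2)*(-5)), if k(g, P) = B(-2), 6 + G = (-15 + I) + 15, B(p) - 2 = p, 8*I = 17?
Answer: 0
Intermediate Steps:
I = 17/8 (I = (⅛)*17 = 17/8 ≈ 2.1250)
B(p) = 2 + p
G = -31/8 (G = -6 + ((-15 + 17/8) + 15) = -6 + (-103/8 + 15) = -6 + 17/8 = -31/8 ≈ -3.8750)
k(g, P) = 0 (k(g, P) = 2 - 2 = 0)
(G - 113)*k(12, (-3 + 2)*(-5)) = (-31/8 - 113)*0 = -935/8*0 = 0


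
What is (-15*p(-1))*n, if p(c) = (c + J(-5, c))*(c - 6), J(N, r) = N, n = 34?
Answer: -21420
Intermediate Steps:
p(c) = (-6 + c)*(-5 + c) (p(c) = (c - 5)*(c - 6) = (-5 + c)*(-6 + c) = (-6 + c)*(-5 + c))
(-15*p(-1))*n = -15*(30 + (-1)**2 - 11*(-1))*34 = -15*(30 + 1 + 11)*34 = -15*42*34 = -630*34 = -21420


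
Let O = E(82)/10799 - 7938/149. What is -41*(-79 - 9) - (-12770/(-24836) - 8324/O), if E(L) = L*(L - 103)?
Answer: 65809729341863/19065852120 ≈ 3451.7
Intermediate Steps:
E(L) = L*(-103 + L)
O = -85979040/1609051 (O = (82*(-103 + 82))/10799 - 7938/149 = (82*(-21))*(1/10799) - 7938*1/149 = -1722*1/10799 - 7938/149 = -1722/10799 - 7938/149 = -85979040/1609051 ≈ -53.435)
-41*(-79 - 9) - (-12770/(-24836) - 8324/O) = -41*(-79 - 9) - (-12770/(-24836) - 8324/(-85979040/1609051)) = -41*(-88) - (-12770*(-1/24836) - 8324*(-1609051/85979040)) = 3608 - (6385/12418 + 3348435131/21494760) = 3608 - 1*2979865107097/19065852120 = 3608 - 2979865107097/19065852120 = 65809729341863/19065852120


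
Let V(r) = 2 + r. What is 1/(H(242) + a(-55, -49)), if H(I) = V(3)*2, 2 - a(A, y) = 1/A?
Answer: 55/661 ≈ 0.083207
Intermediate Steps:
a(A, y) = 2 - 1/A
H(I) = 10 (H(I) = (2 + 3)*2 = 5*2 = 10)
1/(H(242) + a(-55, -49)) = 1/(10 + (2 - 1/(-55))) = 1/(10 + (2 - 1*(-1/55))) = 1/(10 + (2 + 1/55)) = 1/(10 + 111/55) = 1/(661/55) = 55/661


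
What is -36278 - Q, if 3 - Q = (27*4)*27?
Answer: -33365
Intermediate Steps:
Q = -2913 (Q = 3 - 27*4*27 = 3 - 108*27 = 3 - 1*2916 = 3 - 2916 = -2913)
-36278 - Q = -36278 - 1*(-2913) = -36278 + 2913 = -33365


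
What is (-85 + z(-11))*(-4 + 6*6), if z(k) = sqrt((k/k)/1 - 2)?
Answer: -2720 + 32*I ≈ -2720.0 + 32.0*I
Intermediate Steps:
z(k) = I (z(k) = sqrt(1*1 - 2) = sqrt(1 - 2) = sqrt(-1) = I)
(-85 + z(-11))*(-4 + 6*6) = (-85 + I)*(-4 + 6*6) = (-85 + I)*(-4 + 36) = (-85 + I)*32 = -2720 + 32*I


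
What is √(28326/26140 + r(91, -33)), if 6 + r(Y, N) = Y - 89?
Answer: I*√498189190/13070 ≈ 1.7077*I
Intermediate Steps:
r(Y, N) = -95 + Y (r(Y, N) = -6 + (Y - 89) = -6 + (-89 + Y) = -95 + Y)
√(28326/26140 + r(91, -33)) = √(28326/26140 + (-95 + 91)) = √(28326*(1/26140) - 4) = √(14163/13070 - 4) = √(-38117/13070) = I*√498189190/13070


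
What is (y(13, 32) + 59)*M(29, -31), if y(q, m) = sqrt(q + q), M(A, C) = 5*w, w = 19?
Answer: 5605 + 95*sqrt(26) ≈ 6089.4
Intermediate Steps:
M(A, C) = 95 (M(A, C) = 5*19 = 95)
y(q, m) = sqrt(2)*sqrt(q) (y(q, m) = sqrt(2*q) = sqrt(2)*sqrt(q))
(y(13, 32) + 59)*M(29, -31) = (sqrt(2)*sqrt(13) + 59)*95 = (sqrt(26) + 59)*95 = (59 + sqrt(26))*95 = 5605 + 95*sqrt(26)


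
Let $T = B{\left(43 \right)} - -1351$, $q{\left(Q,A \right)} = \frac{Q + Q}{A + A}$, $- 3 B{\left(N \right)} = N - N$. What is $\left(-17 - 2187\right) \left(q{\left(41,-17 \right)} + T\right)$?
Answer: $- \frac{50528904}{17} \approx -2.9723 \cdot 10^{6}$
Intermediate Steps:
$B{\left(N \right)} = 0$ ($B{\left(N \right)} = - \frac{N - N}{3} = \left(- \frac{1}{3}\right) 0 = 0$)
$q{\left(Q,A \right)} = \frac{Q}{A}$ ($q{\left(Q,A \right)} = \frac{2 Q}{2 A} = 2 Q \frac{1}{2 A} = \frac{Q}{A}$)
$T = 1351$ ($T = 0 - -1351 = 0 + 1351 = 1351$)
$\left(-17 - 2187\right) \left(q{\left(41,-17 \right)} + T\right) = \left(-17 - 2187\right) \left(\frac{41}{-17} + 1351\right) = - 2204 \left(41 \left(- \frac{1}{17}\right) + 1351\right) = - 2204 \left(- \frac{41}{17} + 1351\right) = \left(-2204\right) \frac{22926}{17} = - \frac{50528904}{17}$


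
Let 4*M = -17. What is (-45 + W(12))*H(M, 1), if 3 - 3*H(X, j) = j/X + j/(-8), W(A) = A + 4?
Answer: -13253/408 ≈ -32.483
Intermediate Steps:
M = -17/4 (M = (1/4)*(-17) = -17/4 ≈ -4.2500)
W(A) = 4 + A
H(X, j) = 1 + j/24 - j/(3*X) (H(X, j) = 1 - (j/X + j/(-8))/3 = 1 - (j/X + j*(-1/8))/3 = 1 - (j/X - j/8)/3 = 1 - (-j/8 + j/X)/3 = 1 + (j/24 - j/(3*X)) = 1 + j/24 - j/(3*X))
(-45 + W(12))*H(M, 1) = (-45 + (4 + 12))*(1 + (1/24)*1 - 1/3*1/(-17/4)) = (-45 + 16)*(1 + 1/24 - 1/3*1*(-4/17)) = -29*(1 + 1/24 + 4/51) = -29*457/408 = -13253/408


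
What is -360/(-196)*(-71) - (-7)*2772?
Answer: 944406/49 ≈ 19274.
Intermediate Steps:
-360/(-196)*(-71) - (-7)*2772 = -360*(-1/196)*(-71) - 7*(-2772) = (90/49)*(-71) + 19404 = -6390/49 + 19404 = 944406/49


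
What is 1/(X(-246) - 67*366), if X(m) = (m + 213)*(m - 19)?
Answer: -1/15777 ≈ -6.3383e-5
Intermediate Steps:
X(m) = (-19 + m)*(213 + m) (X(m) = (213 + m)*(-19 + m) = (-19 + m)*(213 + m))
1/(X(-246) - 67*366) = 1/((-4047 + (-246)² + 194*(-246)) - 67*366) = 1/((-4047 + 60516 - 47724) - 24522) = 1/(8745 - 24522) = 1/(-15777) = -1/15777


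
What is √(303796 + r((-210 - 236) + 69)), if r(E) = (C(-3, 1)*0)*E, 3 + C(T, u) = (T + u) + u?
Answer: 2*√75949 ≈ 551.18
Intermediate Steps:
C(T, u) = -3 + T + 2*u (C(T, u) = -3 + ((T + u) + u) = -3 + (T + 2*u) = -3 + T + 2*u)
r(E) = 0 (r(E) = ((-3 - 3 + 2*1)*0)*E = ((-3 - 3 + 2)*0)*E = (-4*0)*E = 0*E = 0)
√(303796 + r((-210 - 236) + 69)) = √(303796 + 0) = √303796 = 2*√75949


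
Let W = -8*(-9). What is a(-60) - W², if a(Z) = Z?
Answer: -5244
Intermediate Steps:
W = 72
a(-60) - W² = -60 - 1*72² = -60 - 1*5184 = -60 - 5184 = -5244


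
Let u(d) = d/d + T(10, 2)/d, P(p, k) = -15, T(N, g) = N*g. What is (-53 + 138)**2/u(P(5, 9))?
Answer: -21675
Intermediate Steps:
u(d) = 1 + 20/d (u(d) = d/d + (10*2)/d = 1 + 20/d)
(-53 + 138)**2/u(P(5, 9)) = (-53 + 138)**2/(((20 - 15)/(-15))) = 85**2/((-1/15*5)) = 7225/(-1/3) = 7225*(-3) = -21675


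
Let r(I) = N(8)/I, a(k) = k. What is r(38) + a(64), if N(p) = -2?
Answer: 1215/19 ≈ 63.947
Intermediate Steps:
r(I) = -2/I
r(38) + a(64) = -2/38 + 64 = -2*1/38 + 64 = -1/19 + 64 = 1215/19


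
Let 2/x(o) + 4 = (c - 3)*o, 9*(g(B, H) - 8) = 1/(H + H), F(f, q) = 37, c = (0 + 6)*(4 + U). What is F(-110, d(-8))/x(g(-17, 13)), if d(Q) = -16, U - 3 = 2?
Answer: 1166573/156 ≈ 7478.0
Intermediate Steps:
U = 5 (U = 3 + 2 = 5)
c = 54 (c = (0 + 6)*(4 + 5) = 6*9 = 54)
g(B, H) = 8 + 1/(18*H) (g(B, H) = 8 + 1/(9*(H + H)) = 8 + 1/(9*((2*H))) = 8 + (1/(2*H))/9 = 8 + 1/(18*H))
x(o) = 2/(-4 + 51*o) (x(o) = 2/(-4 + (54 - 3)*o) = 2/(-4 + 51*o))
F(-110, d(-8))/x(g(-17, 13)) = 37/((2/(-4 + 51*(8 + (1/18)/13)))) = 37/((2/(-4 + 51*(8 + (1/18)*(1/13))))) = 37/((2/(-4 + 51*(8 + 1/234)))) = 37/((2/(-4 + 51*(1873/234)))) = 37/((2/(-4 + 31841/78))) = 37/((2/(31529/78))) = 37/((2*(78/31529))) = 37/(156/31529) = 37*(31529/156) = 1166573/156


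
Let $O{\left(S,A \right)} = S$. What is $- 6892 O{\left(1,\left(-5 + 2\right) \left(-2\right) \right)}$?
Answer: $-6892$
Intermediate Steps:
$- 6892 O{\left(1,\left(-5 + 2\right) \left(-2\right) \right)} = \left(-6892\right) 1 = -6892$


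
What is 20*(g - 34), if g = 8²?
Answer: 600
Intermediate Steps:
g = 64
20*(g - 34) = 20*(64 - 34) = 20*30 = 600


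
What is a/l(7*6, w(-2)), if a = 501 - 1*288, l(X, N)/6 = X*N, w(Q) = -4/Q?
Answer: 71/168 ≈ 0.42262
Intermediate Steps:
l(X, N) = 6*N*X (l(X, N) = 6*(X*N) = 6*(N*X) = 6*N*X)
a = 213 (a = 501 - 288 = 213)
a/l(7*6, w(-2)) = 213/((6*(-4/(-2))*(7*6))) = 213/((6*(-4*(-1/2))*42)) = 213/((6*2*42)) = 213/504 = 213*(1/504) = 71/168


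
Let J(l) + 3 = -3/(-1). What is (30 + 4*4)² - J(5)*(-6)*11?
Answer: 2116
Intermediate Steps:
J(l) = 0 (J(l) = -3 - 3/(-1) = -3 - 3*(-1) = -3 + 3 = 0)
(30 + 4*4)² - J(5)*(-6)*11 = (30 + 4*4)² - 0*(-6)*11 = (30 + 16)² - 0*11 = 46² - 1*0 = 2116 + 0 = 2116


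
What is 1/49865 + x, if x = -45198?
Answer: -2253798269/49865 ≈ -45198.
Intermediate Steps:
1/49865 + x = 1/49865 - 45198 = -2253798269/49865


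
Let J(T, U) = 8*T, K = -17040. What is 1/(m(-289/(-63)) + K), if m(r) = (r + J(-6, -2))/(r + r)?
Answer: -578/9851855 ≈ -5.8669e-5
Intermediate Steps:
m(r) = (-48 + r)/(2*r) (m(r) = (r + 8*(-6))/(r + r) = (r - 48)/((2*r)) = (-48 + r)*(1/(2*r)) = (-48 + r)/(2*r))
1/(m(-289/(-63)) + K) = 1/((-48 - 289/(-63))/(2*((-289/(-63)))) - 17040) = 1/((-48 - 289*(-1/63))/(2*((-289*(-1/63)))) - 17040) = 1/((-48 + 289/63)/(2*(289/63)) - 17040) = 1/((1/2)*(63/289)*(-2735/63) - 17040) = 1/(-2735/578 - 17040) = 1/(-9851855/578) = -578/9851855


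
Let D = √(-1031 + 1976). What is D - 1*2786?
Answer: -2786 + 3*√105 ≈ -2755.3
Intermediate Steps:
D = 3*√105 (D = √945 = 3*√105 ≈ 30.741)
D - 1*2786 = 3*√105 - 1*2786 = 3*√105 - 2786 = -2786 + 3*√105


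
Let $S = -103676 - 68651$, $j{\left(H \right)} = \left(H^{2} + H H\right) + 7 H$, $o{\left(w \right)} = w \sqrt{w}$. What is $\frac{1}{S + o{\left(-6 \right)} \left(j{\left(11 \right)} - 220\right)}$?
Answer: $\frac{i}{- 172327 i + 594 \sqrt{6}} \approx -5.8025 \cdot 10^{-6} + 4.8992 \cdot 10^{-8} i$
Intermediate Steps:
$o{\left(w \right)} = w^{\frac{3}{2}}$
$j{\left(H \right)} = 2 H^{2} + 7 H$ ($j{\left(H \right)} = \left(H^{2} + H^{2}\right) + 7 H = 2 H^{2} + 7 H$)
$S = -172327$
$\frac{1}{S + o{\left(-6 \right)} \left(j{\left(11 \right)} - 220\right)} = \frac{1}{-172327 + \left(-6\right)^{\frac{3}{2}} \left(11 \left(7 + 2 \cdot 11\right) - 220\right)} = \frac{1}{-172327 + - 6 i \sqrt{6} \left(11 \left(7 + 22\right) - 220\right)} = \frac{1}{-172327 + - 6 i \sqrt{6} \left(11 \cdot 29 - 220\right)} = \frac{1}{-172327 + - 6 i \sqrt{6} \left(319 - 220\right)} = \frac{1}{-172327 + - 6 i \sqrt{6} \cdot 99} = \frac{1}{-172327 - 594 i \sqrt{6}}$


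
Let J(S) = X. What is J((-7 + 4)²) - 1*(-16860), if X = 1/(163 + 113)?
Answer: 4653361/276 ≈ 16860.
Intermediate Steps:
X = 1/276 ≈ 0.0036232
J(S) = 1/276
J((-7 + 4)²) - 1*(-16860) = 1/276 - 1*(-16860) = 1/276 + 16860 = 4653361/276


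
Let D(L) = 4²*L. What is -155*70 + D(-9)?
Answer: -10994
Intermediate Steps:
D(L) = 16*L
-155*70 + D(-9) = -155*70 + 16*(-9) = -10850 - 144 = -10994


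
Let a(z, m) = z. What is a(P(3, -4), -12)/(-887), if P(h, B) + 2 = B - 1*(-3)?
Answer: 3/887 ≈ 0.0033822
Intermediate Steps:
P(h, B) = 1 + B (P(h, B) = -2 + (B - 1*(-3)) = -2 + (B + 3) = -2 + (3 + B) = 1 + B)
a(P(3, -4), -12)/(-887) = (1 - 4)/(-887) = -3*(-1/887) = 3/887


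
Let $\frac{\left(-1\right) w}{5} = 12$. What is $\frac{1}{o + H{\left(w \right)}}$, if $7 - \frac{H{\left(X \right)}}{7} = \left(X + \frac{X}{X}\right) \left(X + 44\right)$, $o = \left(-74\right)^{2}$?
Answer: $- \frac{1}{1083} \approx -0.00092336$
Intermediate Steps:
$o = 5476$
$w = -60$ ($w = \left(-5\right) 12 = -60$)
$H{\left(X \right)} = 49 - 7 \left(1 + X\right) \left(44 + X\right)$ ($H{\left(X \right)} = 49 - 7 \left(X + \frac{X}{X}\right) \left(X + 44\right) = 49 - 7 \left(X + 1\right) \left(44 + X\right) = 49 - 7 \left(1 + X\right) \left(44 + X\right)$)
$\frac{1}{o + H{\left(w \right)}} = \frac{1}{5476 - \left(-18641 + 25200\right)} = \frac{1}{5476 - 6559} = \frac{1}{-1083} = - \frac{1}{1083}$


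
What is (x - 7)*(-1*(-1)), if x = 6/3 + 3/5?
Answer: -22/5 ≈ -4.4000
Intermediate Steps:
x = 13/5 (x = 6*(1/3) + 3*(1/5) = 2 + 3/5 = 13/5 ≈ 2.6000)
(x - 7)*(-1*(-1)) = (13/5 - 7)*(-1*(-1)) = -22/5*1 = -22/5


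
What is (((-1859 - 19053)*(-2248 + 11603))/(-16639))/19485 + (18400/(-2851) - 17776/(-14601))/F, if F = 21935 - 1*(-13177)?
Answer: 113440166829402958/188045297424398799 ≈ 0.60326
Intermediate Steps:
F = 35112 (F = 21935 + 13177 = 35112)
(((-1859 - 19053)*(-2248 + 11603))/(-16639))/19485 + (18400/(-2851) - 17776/(-14601))/F = (((-1859 - 19053)*(-2248 + 11603))/(-16639))/19485 + (18400/(-2851) - 17776/(-14601))/35112 = (-20912*9355*(-1/16639))*(1/19485) + (18400*(-1/2851) - 17776*(-1/14601))*(1/35112) = -195631760*(-1/16639)*(1/19485) + (-18400/2851 + 17776/14601)*(1/35112) = (195631760/16639)*(1/19485) - 217979024/41627451*1/35112 = 39126352/64842183 - 27247378/182702882439 = 113440166829402958/188045297424398799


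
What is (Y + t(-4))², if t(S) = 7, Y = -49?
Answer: 1764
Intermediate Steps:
(Y + t(-4))² = (-49 + 7)² = (-42)² = 1764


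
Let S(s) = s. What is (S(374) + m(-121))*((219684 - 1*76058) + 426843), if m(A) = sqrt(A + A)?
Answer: 213355406 + 6275159*I*sqrt(2) ≈ 2.1336e+8 + 8.8744e+6*I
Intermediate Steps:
m(A) = sqrt(2)*sqrt(A) (m(A) = sqrt(2*A) = sqrt(2)*sqrt(A))
(S(374) + m(-121))*((219684 - 1*76058) + 426843) = (374 + sqrt(2)*sqrt(-121))*((219684 - 1*76058) + 426843) = (374 + sqrt(2)*(11*I))*((219684 - 76058) + 426843) = (374 + 11*I*sqrt(2))*(143626 + 426843) = (374 + 11*I*sqrt(2))*570469 = 213355406 + 6275159*I*sqrt(2)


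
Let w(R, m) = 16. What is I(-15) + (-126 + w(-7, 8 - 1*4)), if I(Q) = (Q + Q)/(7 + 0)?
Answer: -800/7 ≈ -114.29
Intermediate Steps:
I(Q) = 2*Q/7 (I(Q) = (2*Q)/7 = (2*Q)*(⅐) = 2*Q/7)
I(-15) + (-126 + w(-7, 8 - 1*4)) = (2/7)*(-15) + (-126 + 16) = -30/7 - 110 = -800/7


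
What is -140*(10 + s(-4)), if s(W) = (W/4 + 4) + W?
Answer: -1260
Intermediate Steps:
s(W) = 4 + 5*W/4 (s(W) = (W/4 + 4) + W = (4 + W/4) + W = 4 + 5*W/4)
-140*(10 + s(-4)) = -140*(10 + (4 + (5/4)*(-4))) = -140*(10 + (4 - 5)) = -140*(10 - 1) = -140*9 = -1260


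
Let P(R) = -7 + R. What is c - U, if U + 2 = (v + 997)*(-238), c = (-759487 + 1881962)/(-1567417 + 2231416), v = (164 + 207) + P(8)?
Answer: 216347932651/663999 ≈ 3.2583e+5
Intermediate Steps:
v = 372 (v = (164 + 207) + (-7 + 8) = 371 + 1 = 372)
c = 1122475/663999 ≈ 1.6905
U = -325824 (U = -2 + (372 + 997)*(-238) = -2 + 1369*(-238) = -2 - 325822 = -325824)
c - U = 1122475/663999 - 1*(-325824) = 1122475/663999 + 325824 = 216347932651/663999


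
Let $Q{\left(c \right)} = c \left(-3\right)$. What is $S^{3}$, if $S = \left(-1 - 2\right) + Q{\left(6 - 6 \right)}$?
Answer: $-27$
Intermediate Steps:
$Q{\left(c \right)} = - 3 c$
$S = -3$ ($S = \left(-1 - 2\right) - 3 \left(6 - 6\right) = -3 - 3 \left(6 - 6\right) = -3 - 0 = -3 + 0 = -3$)
$S^{3} = \left(-3\right)^{3} = -27$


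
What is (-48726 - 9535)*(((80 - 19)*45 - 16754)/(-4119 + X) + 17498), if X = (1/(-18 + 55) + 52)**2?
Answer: -1972007651613489/1933286 ≈ -1.0200e+9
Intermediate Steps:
X = 3705625/1369 (X = (1/37 + 52)**2 = (1925/37)**2 = 3705625/1369 ≈ 2706.8)
(-48726 - 9535)*(((80 - 19)*45 - 16754)/(-4119 + X) + 17498) = (-48726 - 9535)*(((80 - 19)*45 - 16754)/(-4119 + 3705625/1369) + 17498) = -58261*((61*45 - 16754)/(-1933286/1369) + 17498) = -58261*((2745 - 16754)*(-1369/1933286) + 17498) = -58261*(-14009*(-1369/1933286) + 17498) = -58261*(19178321/1933286 + 17498) = -58261*33847816749/1933286 = -1972007651613489/1933286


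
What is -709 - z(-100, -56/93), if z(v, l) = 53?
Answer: -762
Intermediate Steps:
-709 - z(-100, -56/93) = -709 - 1*53 = -709 - 53 = -762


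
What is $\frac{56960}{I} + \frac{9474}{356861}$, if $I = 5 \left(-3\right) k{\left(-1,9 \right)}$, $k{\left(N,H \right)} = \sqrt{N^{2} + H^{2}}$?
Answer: $\frac{9474}{356861} - \frac{5696 \sqrt{82}}{123} \approx -419.32$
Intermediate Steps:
$k{\left(N,H \right)} = \sqrt{H^{2} + N^{2}}$
$I = - 15 \sqrt{82}$ ($I = 5 \left(-3\right) \sqrt{9^{2} + \left(-1\right)^{2}} = - 15 \sqrt{81 + 1} = - 15 \sqrt{82} \approx -135.83$)
$\frac{56960}{I} + \frac{9474}{356861} = \frac{56960}{\left(-15\right) \sqrt{82}} + \frac{9474}{356861} = 56960 \left(- \frac{\sqrt{82}}{1230}\right) + 9474 \cdot \frac{1}{356861} = - \frac{5696 \sqrt{82}}{123} + \frac{9474}{356861} = \frac{9474}{356861} - \frac{5696 \sqrt{82}}{123}$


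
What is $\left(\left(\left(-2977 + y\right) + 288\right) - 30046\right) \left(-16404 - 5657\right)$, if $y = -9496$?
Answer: $931658091$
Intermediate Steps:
$\left(\left(\left(-2977 + y\right) + 288\right) - 30046\right) \left(-16404 - 5657\right) = \left(\left(\left(-2977 - 9496\right) + 288\right) - 30046\right) \left(-16404 - 5657\right) = \left(\left(-12473 + 288\right) - 30046\right) \left(-22061\right) = \left(-12185 - 30046\right) \left(-22061\right) = \left(-42231\right) \left(-22061\right) = 931658091$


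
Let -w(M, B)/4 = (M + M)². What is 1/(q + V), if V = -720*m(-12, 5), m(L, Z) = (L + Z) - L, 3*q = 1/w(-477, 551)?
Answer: -10921392/39317011201 ≈ -0.00027778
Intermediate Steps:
w(M, B) = -16*M² (w(M, B) = -4*(M + M)² = -4*4*M² = -16*M²)
q = -1/10921392 (q = 1/(3*((-16*(-477)²))) = 1/(3*((-16*227529))) = (⅓)/(-3640464) = (⅓)*(-1/3640464) = -1/10921392 ≈ -9.1563e-8)
m(L, Z) = Z
V = -3600 (V = -720*5 = -3600)
1/(q + V) = 1/(-1/10921392 - 3600) = 1/(-39317011201/10921392) = -10921392/39317011201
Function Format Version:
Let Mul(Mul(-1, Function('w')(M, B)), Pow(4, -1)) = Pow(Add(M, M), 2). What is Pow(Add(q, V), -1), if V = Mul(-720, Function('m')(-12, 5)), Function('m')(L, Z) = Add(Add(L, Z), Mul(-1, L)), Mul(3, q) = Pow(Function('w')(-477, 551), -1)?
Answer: Rational(-10921392, 39317011201) ≈ -0.00027778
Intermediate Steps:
Function('w')(M, B) = Mul(-16, Pow(M, 2)) (Function('w')(M, B) = Mul(-4, Pow(Add(M, M), 2)) = Mul(-4, Pow(Mul(2, M), 2)) = Mul(-4, Mul(4, Pow(M, 2))) = Mul(-16, Pow(M, 2)))
q = Rational(-1, 10921392) (q = Mul(Rational(1, 3), Pow(Mul(-16, Pow(-477, 2)), -1)) = Mul(Rational(1, 3), Pow(Mul(-16, 227529), -1)) = Mul(Rational(1, 3), Pow(-3640464, -1)) = Mul(Rational(1, 3), Rational(-1, 3640464)) = Rational(-1, 10921392) ≈ -9.1563e-8)
Function('m')(L, Z) = Z
V = -3600 (V = Mul(-720, 5) = -3600)
Pow(Add(q, V), -1) = Pow(Add(Rational(-1, 10921392), -3600), -1) = Pow(Rational(-39317011201, 10921392), -1) = Rational(-10921392, 39317011201)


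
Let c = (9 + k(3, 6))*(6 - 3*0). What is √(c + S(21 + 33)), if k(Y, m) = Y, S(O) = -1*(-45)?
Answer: 3*√13 ≈ 10.817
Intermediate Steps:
S(O) = 45
c = 72 (c = (9 + 3)*(6 - 3*0) = 12*(6 + 0) = 12*6 = 72)
√(c + S(21 + 33)) = √(72 + 45) = √117 = 3*√13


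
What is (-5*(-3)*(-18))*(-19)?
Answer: 5130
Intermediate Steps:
(-5*(-3)*(-18))*(-19) = (15*(-18))*(-19) = -270*(-19) = 5130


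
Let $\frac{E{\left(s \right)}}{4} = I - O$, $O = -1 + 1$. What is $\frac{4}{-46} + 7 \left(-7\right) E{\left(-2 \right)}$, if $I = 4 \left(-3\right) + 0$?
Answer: $\frac{54094}{23} \approx 2351.9$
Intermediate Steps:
$O = 0$
$I = -12$ ($I = -12 + 0 = -12$)
$E{\left(s \right)} = -48$ ($E{\left(s \right)} = 4 \left(-12 - 0\right) = 4 \left(-12 + 0\right) = 4 \left(-12\right) = -48$)
$\frac{4}{-46} + 7 \left(-7\right) E{\left(-2 \right)} = \frac{4}{-46} + 7 \left(-7\right) \left(-48\right) = 4 \left(- \frac{1}{46}\right) - -2352 = - \frac{2}{23} + 2352 = \frac{54094}{23}$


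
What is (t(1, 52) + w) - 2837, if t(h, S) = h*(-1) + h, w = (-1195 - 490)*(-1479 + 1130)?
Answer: 585228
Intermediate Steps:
w = 588065 (w = -1685*(-349) = 588065)
t(h, S) = 0 (t(h, S) = -h + h = 0)
(t(1, 52) + w) - 2837 = (0 + 588065) - 2837 = 588065 - 2837 = 585228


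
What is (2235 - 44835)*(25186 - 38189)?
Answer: 553927800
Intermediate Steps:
(2235 - 44835)*(25186 - 38189) = -42600*(-13003) = 553927800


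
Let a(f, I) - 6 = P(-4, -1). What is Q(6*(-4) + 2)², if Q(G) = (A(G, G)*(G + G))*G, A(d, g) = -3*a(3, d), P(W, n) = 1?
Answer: 413227584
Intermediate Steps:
a(f, I) = 7 (a(f, I) = 6 + 1 = 7)
A(d, g) = -21 (A(d, g) = -3*7 = -21)
Q(G) = -42*G² (Q(G) = (-21*(G + G))*G = (-42*G)*G = -42*G²)
Q(6*(-4) + 2)² = (-42*(6*(-4) + 2)²)² = (-42*(-24 + 2)²)² = (-42*(-22)²)² = (-42*484)² = (-20328)² = 413227584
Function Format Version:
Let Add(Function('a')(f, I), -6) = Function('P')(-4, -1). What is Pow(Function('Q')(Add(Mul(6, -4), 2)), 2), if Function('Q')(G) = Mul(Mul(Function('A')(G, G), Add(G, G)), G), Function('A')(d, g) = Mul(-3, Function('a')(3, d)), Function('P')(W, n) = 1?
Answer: 413227584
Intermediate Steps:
Function('a')(f, I) = 7 (Function('a')(f, I) = Add(6, 1) = 7)
Function('A')(d, g) = -21 (Function('A')(d, g) = Mul(-3, 7) = -21)
Function('Q')(G) = Mul(-42, Pow(G, 2)) (Function('Q')(G) = Mul(Mul(-21, Add(G, G)), G) = Mul(Mul(-21, Mul(2, G)), G) = Mul(Mul(-42, G), G) = Mul(-42, Pow(G, 2)))
Pow(Function('Q')(Add(Mul(6, -4), 2)), 2) = Pow(Mul(-42, Pow(Add(Mul(6, -4), 2), 2)), 2) = Pow(Mul(-42, Pow(Add(-24, 2), 2)), 2) = Pow(Mul(-42, Pow(-22, 2)), 2) = Pow(Mul(-42, 484), 2) = Pow(-20328, 2) = 413227584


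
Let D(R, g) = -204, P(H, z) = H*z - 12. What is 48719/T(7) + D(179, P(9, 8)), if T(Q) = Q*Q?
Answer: 38723/49 ≈ 790.27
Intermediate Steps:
P(H, z) = -12 + H*z
T(Q) = Q**2
48719/T(7) + D(179, P(9, 8)) = 48719/(7**2) - 204 = 48719/49 - 204 = 38723/49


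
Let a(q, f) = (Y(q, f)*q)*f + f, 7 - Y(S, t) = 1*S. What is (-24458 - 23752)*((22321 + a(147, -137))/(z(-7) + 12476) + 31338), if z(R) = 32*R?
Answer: -1553948189350/1021 ≈ -1.5220e+9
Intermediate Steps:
Y(S, t) = 7 - S
a(q, f) = f + f*q*(7 - q) (a(q, f) = ((7 - q)*q)*f + f = (q*(7 - q))*f + f = f*q*(7 - q) + f = f + f*q*(7 - q))
(-24458 - 23752)*((22321 + a(147, -137))/(z(-7) + 12476) + 31338) = (-24458 - 23752)*((22321 - 1*(-137)*(-1 + 147*(-7 + 147)))/(32*(-7) + 12476) + 31338) = -48210*((22321 - 1*(-137)*(-1 + 147*140))/(-224 + 12476) + 31338) = -48210*((22321 - 1*(-137)*(-1 + 20580))/12252 + 31338) = -48210*((22321 - 1*(-137)*20579)*(1/12252) + 31338) = -48210*((22321 + 2819323)*(1/12252) + 31338) = -48210*(2841644*(1/12252) + 31338) = -48210*(710411/3063 + 31338) = -48210*96698705/3063 = -1553948189350/1021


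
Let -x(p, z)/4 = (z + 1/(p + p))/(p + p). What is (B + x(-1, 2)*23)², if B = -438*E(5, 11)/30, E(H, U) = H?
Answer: 16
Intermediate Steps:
x(p, z) = -2*(z + 1/(2*p))/p (x(p, z) = -4*(z + 1/(p + p))/(p + p) = -4*(z + 1/(2*p))/(2*p) = -4*(z + 1/(2*p))*1/(2*p) = -2*(z + 1/(2*p))/p)
B = -73 (B = -438/(30/5) = -438/(30*(⅕)) = -438/6 = -438*⅙ = -73)
(B + x(-1, 2)*23)² = (-73 + ((-1 - 2*(-1)*2)/(-1)²)*23)² = (-73 + (1*(-1 + 4))*23)² = (-73 + (1*3)*23)² = (-73 + 3*23)² = (-73 + 69)² = (-4)² = 16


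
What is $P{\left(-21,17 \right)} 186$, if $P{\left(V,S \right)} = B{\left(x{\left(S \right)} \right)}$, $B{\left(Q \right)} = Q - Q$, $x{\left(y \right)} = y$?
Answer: $0$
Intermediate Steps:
$B{\left(Q \right)} = 0$
$P{\left(V,S \right)} = 0$
$P{\left(-21,17 \right)} 186 = 0 \cdot 186 = 0$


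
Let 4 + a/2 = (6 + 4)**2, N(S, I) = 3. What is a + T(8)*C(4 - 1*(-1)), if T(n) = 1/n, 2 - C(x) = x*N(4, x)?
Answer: 1523/8 ≈ 190.38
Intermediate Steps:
a = 192 (a = -8 + 2*(6 + 4)**2 = -8 + 2*10**2 = -8 + 2*100 = -8 + 200 = 192)
C(x) = 2 - 3*x (C(x) = 2 - x*3 = 2 - 3*x)
T(n) = 1/n
a + T(8)*C(4 - 1*(-1)) = 192 + (2 - 3*(4 - 1*(-1)))/8 = 192 + (2 - 3*(4 + 1))/8 = 192 + (2 - 3*5)/8 = 192 + (2 - 15)/8 = 192 + (1/8)*(-13) = 192 - 13/8 = 1523/8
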